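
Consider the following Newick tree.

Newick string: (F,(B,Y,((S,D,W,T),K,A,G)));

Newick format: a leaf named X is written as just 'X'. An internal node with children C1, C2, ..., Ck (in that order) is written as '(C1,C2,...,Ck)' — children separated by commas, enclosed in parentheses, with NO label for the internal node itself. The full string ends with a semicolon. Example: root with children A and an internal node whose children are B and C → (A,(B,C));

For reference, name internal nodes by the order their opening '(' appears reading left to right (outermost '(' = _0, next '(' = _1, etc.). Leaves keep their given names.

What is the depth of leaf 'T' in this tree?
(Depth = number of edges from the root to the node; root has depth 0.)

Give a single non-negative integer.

Newick: (F,(B,Y,((S,D,W,T),K,A,G)));
Naming internals by '(' encounter order: outermost '(' = _0, next = _1, ...
Query node: T
Path from root: _0 -> _1 -> _2 -> _3 -> T
Depth of T: 4 (number of edges from root)

Answer: 4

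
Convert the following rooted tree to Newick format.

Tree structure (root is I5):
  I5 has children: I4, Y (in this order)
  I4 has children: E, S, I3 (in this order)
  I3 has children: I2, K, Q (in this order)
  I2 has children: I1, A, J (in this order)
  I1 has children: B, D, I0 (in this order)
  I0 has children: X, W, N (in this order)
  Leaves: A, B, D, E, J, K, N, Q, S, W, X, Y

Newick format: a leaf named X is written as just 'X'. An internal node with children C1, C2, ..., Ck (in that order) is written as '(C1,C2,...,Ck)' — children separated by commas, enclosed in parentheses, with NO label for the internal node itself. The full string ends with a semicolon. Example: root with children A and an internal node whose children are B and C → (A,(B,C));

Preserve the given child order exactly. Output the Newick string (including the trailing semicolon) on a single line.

internal I5 with children ['I4', 'Y']
  internal I4 with children ['E', 'S', 'I3']
    leaf 'E' → 'E'
    leaf 'S' → 'S'
    internal I3 with children ['I2', 'K', 'Q']
      internal I2 with children ['I1', 'A', 'J']
        internal I1 with children ['B', 'D', 'I0']
          leaf 'B' → 'B'
          leaf 'D' → 'D'
          internal I0 with children ['X', 'W', 'N']
            leaf 'X' → 'X'
            leaf 'W' → 'W'
            leaf 'N' → 'N'
          → '(X,W,N)'
        → '(B,D,(X,W,N))'
        leaf 'A' → 'A'
        leaf 'J' → 'J'
      → '((B,D,(X,W,N)),A,J)'
      leaf 'K' → 'K'
      leaf 'Q' → 'Q'
    → '(((B,D,(X,W,N)),A,J),K,Q)'
  → '(E,S,(((B,D,(X,W,N)),A,J),K,Q))'
  leaf 'Y' → 'Y'
→ '((E,S,(((B,D,(X,W,N)),A,J),K,Q)),Y)'
Final: ((E,S,(((B,D,(X,W,N)),A,J),K,Q)),Y);

Answer: ((E,S,(((B,D,(X,W,N)),A,J),K,Q)),Y);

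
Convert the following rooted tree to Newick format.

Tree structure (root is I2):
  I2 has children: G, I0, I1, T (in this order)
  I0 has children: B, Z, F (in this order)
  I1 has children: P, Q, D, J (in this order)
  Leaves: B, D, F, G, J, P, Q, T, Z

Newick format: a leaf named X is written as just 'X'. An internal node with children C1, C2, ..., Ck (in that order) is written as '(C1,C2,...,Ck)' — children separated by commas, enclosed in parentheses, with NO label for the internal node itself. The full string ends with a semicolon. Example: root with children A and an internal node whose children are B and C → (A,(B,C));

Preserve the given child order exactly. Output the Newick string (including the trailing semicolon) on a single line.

internal I2 with children ['G', 'I0', 'I1', 'T']
  leaf 'G' → 'G'
  internal I0 with children ['B', 'Z', 'F']
    leaf 'B' → 'B'
    leaf 'Z' → 'Z'
    leaf 'F' → 'F'
  → '(B,Z,F)'
  internal I1 with children ['P', 'Q', 'D', 'J']
    leaf 'P' → 'P'
    leaf 'Q' → 'Q'
    leaf 'D' → 'D'
    leaf 'J' → 'J'
  → '(P,Q,D,J)'
  leaf 'T' → 'T'
→ '(G,(B,Z,F),(P,Q,D,J),T)'
Final: (G,(B,Z,F),(P,Q,D,J),T);

Answer: (G,(B,Z,F),(P,Q,D,J),T);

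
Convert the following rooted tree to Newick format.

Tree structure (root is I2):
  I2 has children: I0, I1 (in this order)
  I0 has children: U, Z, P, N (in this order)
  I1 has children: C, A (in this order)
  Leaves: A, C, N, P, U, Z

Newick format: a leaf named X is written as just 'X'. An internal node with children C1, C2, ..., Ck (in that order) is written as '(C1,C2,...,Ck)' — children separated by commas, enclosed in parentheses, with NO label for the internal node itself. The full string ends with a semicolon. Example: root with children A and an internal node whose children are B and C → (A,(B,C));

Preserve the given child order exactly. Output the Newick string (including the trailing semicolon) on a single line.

internal I2 with children ['I0', 'I1']
  internal I0 with children ['U', 'Z', 'P', 'N']
    leaf 'U' → 'U'
    leaf 'Z' → 'Z'
    leaf 'P' → 'P'
    leaf 'N' → 'N'
  → '(U,Z,P,N)'
  internal I1 with children ['C', 'A']
    leaf 'C' → 'C'
    leaf 'A' → 'A'
  → '(C,A)'
→ '((U,Z,P,N),(C,A))'
Final: ((U,Z,P,N),(C,A));

Answer: ((U,Z,P,N),(C,A));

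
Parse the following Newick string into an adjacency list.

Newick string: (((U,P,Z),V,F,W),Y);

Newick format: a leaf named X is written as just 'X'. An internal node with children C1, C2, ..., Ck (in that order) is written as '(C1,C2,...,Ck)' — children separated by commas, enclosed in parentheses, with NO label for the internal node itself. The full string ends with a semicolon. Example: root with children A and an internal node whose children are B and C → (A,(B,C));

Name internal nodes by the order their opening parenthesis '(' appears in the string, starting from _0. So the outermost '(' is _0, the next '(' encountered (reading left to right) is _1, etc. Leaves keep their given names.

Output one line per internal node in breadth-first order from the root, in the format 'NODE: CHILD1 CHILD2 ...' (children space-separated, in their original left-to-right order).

Input: (((U,P,Z),V,F,W),Y);
Scanning left-to-right, naming '(' by encounter order:
  pos 0: '(' -> open internal node _0 (depth 1)
  pos 1: '(' -> open internal node _1 (depth 2)
  pos 2: '(' -> open internal node _2 (depth 3)
  pos 8: ')' -> close internal node _2 (now at depth 2)
  pos 15: ')' -> close internal node _1 (now at depth 1)
  pos 18: ')' -> close internal node _0 (now at depth 0)
Total internal nodes: 3
BFS adjacency from root:
  _0: _1 Y
  _1: _2 V F W
  _2: U P Z

Answer: _0: _1 Y
_1: _2 V F W
_2: U P Z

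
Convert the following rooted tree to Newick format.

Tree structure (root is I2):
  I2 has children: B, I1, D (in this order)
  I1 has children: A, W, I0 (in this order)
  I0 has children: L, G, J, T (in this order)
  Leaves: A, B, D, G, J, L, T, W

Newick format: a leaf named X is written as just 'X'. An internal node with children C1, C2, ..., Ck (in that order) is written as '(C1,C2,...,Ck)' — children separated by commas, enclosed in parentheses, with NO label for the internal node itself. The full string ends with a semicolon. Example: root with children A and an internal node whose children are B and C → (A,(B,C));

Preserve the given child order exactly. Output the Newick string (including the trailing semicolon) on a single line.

Answer: (B,(A,W,(L,G,J,T)),D);

Derivation:
internal I2 with children ['B', 'I1', 'D']
  leaf 'B' → 'B'
  internal I1 with children ['A', 'W', 'I0']
    leaf 'A' → 'A'
    leaf 'W' → 'W'
    internal I0 with children ['L', 'G', 'J', 'T']
      leaf 'L' → 'L'
      leaf 'G' → 'G'
      leaf 'J' → 'J'
      leaf 'T' → 'T'
    → '(L,G,J,T)'
  → '(A,W,(L,G,J,T))'
  leaf 'D' → 'D'
→ '(B,(A,W,(L,G,J,T)),D)'
Final: (B,(A,W,(L,G,J,T)),D);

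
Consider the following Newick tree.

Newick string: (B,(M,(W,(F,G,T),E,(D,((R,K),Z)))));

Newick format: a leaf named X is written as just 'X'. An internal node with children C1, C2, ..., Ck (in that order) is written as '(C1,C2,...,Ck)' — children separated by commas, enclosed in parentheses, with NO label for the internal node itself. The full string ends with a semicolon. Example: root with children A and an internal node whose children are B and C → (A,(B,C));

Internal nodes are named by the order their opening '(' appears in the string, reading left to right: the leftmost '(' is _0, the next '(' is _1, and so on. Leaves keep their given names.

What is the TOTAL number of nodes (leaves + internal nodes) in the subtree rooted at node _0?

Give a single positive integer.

Answer: 18

Derivation:
Newick: (B,(M,(W,(F,G,T),E,(D,((R,K),Z)))));
Locate _0: it is the '(' at position 0 (the 1st '(' reading left to right).
Query: subtree rooted at _0
_0: subtree_size = 1 + 17
  B: subtree_size = 1 + 0
  _1: subtree_size = 1 + 15
    M: subtree_size = 1 + 0
    _2: subtree_size = 1 + 13
      W: subtree_size = 1 + 0
      _3: subtree_size = 1 + 3
        F: subtree_size = 1 + 0
        G: subtree_size = 1 + 0
        T: subtree_size = 1 + 0
      E: subtree_size = 1 + 0
      _4: subtree_size = 1 + 6
        D: subtree_size = 1 + 0
        _5: subtree_size = 1 + 4
          _6: subtree_size = 1 + 2
            R: subtree_size = 1 + 0
            K: subtree_size = 1 + 0
          Z: subtree_size = 1 + 0
Total subtree size of _0: 18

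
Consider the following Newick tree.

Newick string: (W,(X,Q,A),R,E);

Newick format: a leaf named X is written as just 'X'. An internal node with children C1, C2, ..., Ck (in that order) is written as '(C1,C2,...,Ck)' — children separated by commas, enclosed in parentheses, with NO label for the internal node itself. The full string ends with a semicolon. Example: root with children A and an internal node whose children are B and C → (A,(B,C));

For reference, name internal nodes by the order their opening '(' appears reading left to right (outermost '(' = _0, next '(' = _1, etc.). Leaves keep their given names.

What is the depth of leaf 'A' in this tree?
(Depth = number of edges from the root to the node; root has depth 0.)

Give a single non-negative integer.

Answer: 2

Derivation:
Newick: (W,(X,Q,A),R,E);
Naming internals by '(' encounter order: outermost '(' = _0, next = _1, ...
Query node: A
Path from root: _0 -> _1 -> A
Depth of A: 2 (number of edges from root)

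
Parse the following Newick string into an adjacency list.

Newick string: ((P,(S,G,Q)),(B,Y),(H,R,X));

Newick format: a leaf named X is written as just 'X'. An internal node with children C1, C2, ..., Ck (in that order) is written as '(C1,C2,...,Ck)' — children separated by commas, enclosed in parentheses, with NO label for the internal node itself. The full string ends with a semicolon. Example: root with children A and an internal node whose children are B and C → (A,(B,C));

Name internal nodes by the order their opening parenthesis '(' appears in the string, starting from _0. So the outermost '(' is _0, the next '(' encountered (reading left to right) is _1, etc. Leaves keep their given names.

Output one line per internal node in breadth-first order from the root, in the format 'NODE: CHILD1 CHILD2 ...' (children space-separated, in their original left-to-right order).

Answer: _0: _1 _3 _4
_1: P _2
_3: B Y
_4: H R X
_2: S G Q

Derivation:
Input: ((P,(S,G,Q)),(B,Y),(H,R,X));
Scanning left-to-right, naming '(' by encounter order:
  pos 0: '(' -> open internal node _0 (depth 1)
  pos 1: '(' -> open internal node _1 (depth 2)
  pos 4: '(' -> open internal node _2 (depth 3)
  pos 10: ')' -> close internal node _2 (now at depth 2)
  pos 11: ')' -> close internal node _1 (now at depth 1)
  pos 13: '(' -> open internal node _3 (depth 2)
  pos 17: ')' -> close internal node _3 (now at depth 1)
  pos 19: '(' -> open internal node _4 (depth 2)
  pos 25: ')' -> close internal node _4 (now at depth 1)
  pos 26: ')' -> close internal node _0 (now at depth 0)
Total internal nodes: 5
BFS adjacency from root:
  _0: _1 _3 _4
  _1: P _2
  _3: B Y
  _4: H R X
  _2: S G Q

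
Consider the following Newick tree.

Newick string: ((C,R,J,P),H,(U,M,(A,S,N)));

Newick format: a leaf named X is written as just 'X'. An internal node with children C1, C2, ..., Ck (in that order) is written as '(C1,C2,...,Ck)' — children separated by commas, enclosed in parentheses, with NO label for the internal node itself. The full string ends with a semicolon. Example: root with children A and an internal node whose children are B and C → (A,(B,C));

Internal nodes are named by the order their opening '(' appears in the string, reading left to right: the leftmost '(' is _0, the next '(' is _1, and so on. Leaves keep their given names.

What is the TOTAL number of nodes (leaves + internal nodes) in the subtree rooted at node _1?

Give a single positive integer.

Answer: 5

Derivation:
Newick: ((C,R,J,P),H,(U,M,(A,S,N)));
Locate _1: it is the '(' at position 1 (the 2nd '(' reading left to right).
Query: subtree rooted at _1
_1: subtree_size = 1 + 4
  C: subtree_size = 1 + 0
  R: subtree_size = 1 + 0
  J: subtree_size = 1 + 0
  P: subtree_size = 1 + 0
Total subtree size of _1: 5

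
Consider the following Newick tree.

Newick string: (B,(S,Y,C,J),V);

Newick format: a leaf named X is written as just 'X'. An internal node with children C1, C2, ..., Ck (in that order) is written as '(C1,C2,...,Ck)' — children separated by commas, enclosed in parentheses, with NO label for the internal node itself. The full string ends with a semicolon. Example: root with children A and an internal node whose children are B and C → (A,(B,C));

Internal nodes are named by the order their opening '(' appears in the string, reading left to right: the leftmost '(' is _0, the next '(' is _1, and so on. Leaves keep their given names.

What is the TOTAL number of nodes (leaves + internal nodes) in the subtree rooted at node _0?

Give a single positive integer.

Newick: (B,(S,Y,C,J),V);
Locate _0: it is the '(' at position 0 (the 1st '(' reading left to right).
Query: subtree rooted at _0
_0: subtree_size = 1 + 7
  B: subtree_size = 1 + 0
  _1: subtree_size = 1 + 4
    S: subtree_size = 1 + 0
    Y: subtree_size = 1 + 0
    C: subtree_size = 1 + 0
    J: subtree_size = 1 + 0
  V: subtree_size = 1 + 0
Total subtree size of _0: 8

Answer: 8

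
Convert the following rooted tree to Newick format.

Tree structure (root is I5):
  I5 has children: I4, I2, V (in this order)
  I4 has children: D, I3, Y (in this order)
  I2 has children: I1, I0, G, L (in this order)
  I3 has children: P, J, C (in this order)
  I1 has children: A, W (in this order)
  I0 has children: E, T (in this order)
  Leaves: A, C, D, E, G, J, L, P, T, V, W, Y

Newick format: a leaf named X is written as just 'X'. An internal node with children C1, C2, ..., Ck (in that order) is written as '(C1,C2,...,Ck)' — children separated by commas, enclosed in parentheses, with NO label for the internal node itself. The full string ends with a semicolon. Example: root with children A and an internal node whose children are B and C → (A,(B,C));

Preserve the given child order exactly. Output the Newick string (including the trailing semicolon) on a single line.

internal I5 with children ['I4', 'I2', 'V']
  internal I4 with children ['D', 'I3', 'Y']
    leaf 'D' → 'D'
    internal I3 with children ['P', 'J', 'C']
      leaf 'P' → 'P'
      leaf 'J' → 'J'
      leaf 'C' → 'C'
    → '(P,J,C)'
    leaf 'Y' → 'Y'
  → '(D,(P,J,C),Y)'
  internal I2 with children ['I1', 'I0', 'G', 'L']
    internal I1 with children ['A', 'W']
      leaf 'A' → 'A'
      leaf 'W' → 'W'
    → '(A,W)'
    internal I0 with children ['E', 'T']
      leaf 'E' → 'E'
      leaf 'T' → 'T'
    → '(E,T)'
    leaf 'G' → 'G'
    leaf 'L' → 'L'
  → '((A,W),(E,T),G,L)'
  leaf 'V' → 'V'
→ '((D,(P,J,C),Y),((A,W),(E,T),G,L),V)'
Final: ((D,(P,J,C),Y),((A,W),(E,T),G,L),V);

Answer: ((D,(P,J,C),Y),((A,W),(E,T),G,L),V);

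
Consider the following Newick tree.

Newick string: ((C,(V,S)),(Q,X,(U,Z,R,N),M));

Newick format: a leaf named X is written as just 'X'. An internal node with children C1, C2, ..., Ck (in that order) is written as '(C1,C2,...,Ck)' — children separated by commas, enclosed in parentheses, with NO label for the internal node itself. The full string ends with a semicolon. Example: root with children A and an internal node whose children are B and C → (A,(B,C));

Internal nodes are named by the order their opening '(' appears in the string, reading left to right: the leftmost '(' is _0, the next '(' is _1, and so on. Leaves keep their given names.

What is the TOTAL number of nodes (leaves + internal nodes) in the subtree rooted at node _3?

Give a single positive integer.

Answer: 9

Derivation:
Newick: ((C,(V,S)),(Q,X,(U,Z,R,N),M));
Locate _3: it is the '(' at position 11 (the 4th '(' reading left to right).
Query: subtree rooted at _3
_3: subtree_size = 1 + 8
  Q: subtree_size = 1 + 0
  X: subtree_size = 1 + 0
  _4: subtree_size = 1 + 4
    U: subtree_size = 1 + 0
    Z: subtree_size = 1 + 0
    R: subtree_size = 1 + 0
    N: subtree_size = 1 + 0
  M: subtree_size = 1 + 0
Total subtree size of _3: 9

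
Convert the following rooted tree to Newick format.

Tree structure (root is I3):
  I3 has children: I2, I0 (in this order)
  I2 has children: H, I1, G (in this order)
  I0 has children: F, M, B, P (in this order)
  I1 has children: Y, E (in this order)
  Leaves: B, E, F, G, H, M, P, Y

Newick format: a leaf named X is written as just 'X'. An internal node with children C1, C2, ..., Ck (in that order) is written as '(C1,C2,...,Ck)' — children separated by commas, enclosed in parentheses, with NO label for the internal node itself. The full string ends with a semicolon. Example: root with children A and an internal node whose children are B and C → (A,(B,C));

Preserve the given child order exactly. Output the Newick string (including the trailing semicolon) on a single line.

Answer: ((H,(Y,E),G),(F,M,B,P));

Derivation:
internal I3 with children ['I2', 'I0']
  internal I2 with children ['H', 'I1', 'G']
    leaf 'H' → 'H'
    internal I1 with children ['Y', 'E']
      leaf 'Y' → 'Y'
      leaf 'E' → 'E'
    → '(Y,E)'
    leaf 'G' → 'G'
  → '(H,(Y,E),G)'
  internal I0 with children ['F', 'M', 'B', 'P']
    leaf 'F' → 'F'
    leaf 'M' → 'M'
    leaf 'B' → 'B'
    leaf 'P' → 'P'
  → '(F,M,B,P)'
→ '((H,(Y,E),G),(F,M,B,P))'
Final: ((H,(Y,E),G),(F,M,B,P));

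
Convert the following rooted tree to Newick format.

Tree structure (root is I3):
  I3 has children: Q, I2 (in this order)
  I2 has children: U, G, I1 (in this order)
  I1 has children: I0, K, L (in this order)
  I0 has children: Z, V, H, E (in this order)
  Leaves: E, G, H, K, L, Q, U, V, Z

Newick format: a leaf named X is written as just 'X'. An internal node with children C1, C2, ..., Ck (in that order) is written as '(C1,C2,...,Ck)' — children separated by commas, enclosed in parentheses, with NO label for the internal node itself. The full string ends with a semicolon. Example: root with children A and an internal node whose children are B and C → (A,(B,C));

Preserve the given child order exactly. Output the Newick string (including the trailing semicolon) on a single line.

Answer: (Q,(U,G,((Z,V,H,E),K,L)));

Derivation:
internal I3 with children ['Q', 'I2']
  leaf 'Q' → 'Q'
  internal I2 with children ['U', 'G', 'I1']
    leaf 'U' → 'U'
    leaf 'G' → 'G'
    internal I1 with children ['I0', 'K', 'L']
      internal I0 with children ['Z', 'V', 'H', 'E']
        leaf 'Z' → 'Z'
        leaf 'V' → 'V'
        leaf 'H' → 'H'
        leaf 'E' → 'E'
      → '(Z,V,H,E)'
      leaf 'K' → 'K'
      leaf 'L' → 'L'
    → '((Z,V,H,E),K,L)'
  → '(U,G,((Z,V,H,E),K,L))'
→ '(Q,(U,G,((Z,V,H,E),K,L)))'
Final: (Q,(U,G,((Z,V,H,E),K,L)));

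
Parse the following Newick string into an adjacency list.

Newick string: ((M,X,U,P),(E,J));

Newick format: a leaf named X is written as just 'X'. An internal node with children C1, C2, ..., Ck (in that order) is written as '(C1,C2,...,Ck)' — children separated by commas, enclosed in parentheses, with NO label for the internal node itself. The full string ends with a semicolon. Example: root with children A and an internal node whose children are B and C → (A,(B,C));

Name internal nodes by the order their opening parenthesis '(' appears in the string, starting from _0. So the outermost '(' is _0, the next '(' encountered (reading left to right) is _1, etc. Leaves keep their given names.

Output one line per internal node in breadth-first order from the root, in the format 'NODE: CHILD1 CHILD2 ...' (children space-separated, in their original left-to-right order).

Answer: _0: _1 _2
_1: M X U P
_2: E J

Derivation:
Input: ((M,X,U,P),(E,J));
Scanning left-to-right, naming '(' by encounter order:
  pos 0: '(' -> open internal node _0 (depth 1)
  pos 1: '(' -> open internal node _1 (depth 2)
  pos 9: ')' -> close internal node _1 (now at depth 1)
  pos 11: '(' -> open internal node _2 (depth 2)
  pos 15: ')' -> close internal node _2 (now at depth 1)
  pos 16: ')' -> close internal node _0 (now at depth 0)
Total internal nodes: 3
BFS adjacency from root:
  _0: _1 _2
  _1: M X U P
  _2: E J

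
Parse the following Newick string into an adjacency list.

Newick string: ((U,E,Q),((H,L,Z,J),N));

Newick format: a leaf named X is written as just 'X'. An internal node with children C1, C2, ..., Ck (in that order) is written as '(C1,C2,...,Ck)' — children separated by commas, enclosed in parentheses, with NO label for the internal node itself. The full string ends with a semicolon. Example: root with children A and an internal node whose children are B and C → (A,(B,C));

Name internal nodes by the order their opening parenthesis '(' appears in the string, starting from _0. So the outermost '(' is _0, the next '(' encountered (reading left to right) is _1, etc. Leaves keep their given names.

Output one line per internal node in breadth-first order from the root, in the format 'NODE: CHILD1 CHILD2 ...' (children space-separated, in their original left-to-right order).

Answer: _0: _1 _2
_1: U E Q
_2: _3 N
_3: H L Z J

Derivation:
Input: ((U,E,Q),((H,L,Z,J),N));
Scanning left-to-right, naming '(' by encounter order:
  pos 0: '(' -> open internal node _0 (depth 1)
  pos 1: '(' -> open internal node _1 (depth 2)
  pos 7: ')' -> close internal node _1 (now at depth 1)
  pos 9: '(' -> open internal node _2 (depth 2)
  pos 10: '(' -> open internal node _3 (depth 3)
  pos 18: ')' -> close internal node _3 (now at depth 2)
  pos 21: ')' -> close internal node _2 (now at depth 1)
  pos 22: ')' -> close internal node _0 (now at depth 0)
Total internal nodes: 4
BFS adjacency from root:
  _0: _1 _2
  _1: U E Q
  _2: _3 N
  _3: H L Z J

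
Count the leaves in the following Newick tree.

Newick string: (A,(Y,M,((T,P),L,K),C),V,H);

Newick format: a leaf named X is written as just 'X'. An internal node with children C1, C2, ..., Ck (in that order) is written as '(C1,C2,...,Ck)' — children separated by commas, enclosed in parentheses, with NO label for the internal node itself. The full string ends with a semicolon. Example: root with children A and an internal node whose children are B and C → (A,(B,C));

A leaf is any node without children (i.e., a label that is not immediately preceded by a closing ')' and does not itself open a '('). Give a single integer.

Newick: (A,(Y,M,((T,P),L,K),C),V,H);
Scan left-to-right; a leaf is any maximal label run not followed by '(':
  pos 1: leaf 'A' → count = 1
  pos 4: leaf 'Y' → count = 2
  pos 6: leaf 'M' → count = 3
  pos 10: leaf 'T' → count = 4
  pos 12: leaf 'P' → count = 5
  pos 15: leaf 'L' → count = 6
  pos 17: leaf 'K' → count = 7
  pos 20: leaf 'C' → count = 8
  pos 23: leaf 'V' → count = 9
  pos 25: leaf 'H' → count = 10
Total leaves: 10

Answer: 10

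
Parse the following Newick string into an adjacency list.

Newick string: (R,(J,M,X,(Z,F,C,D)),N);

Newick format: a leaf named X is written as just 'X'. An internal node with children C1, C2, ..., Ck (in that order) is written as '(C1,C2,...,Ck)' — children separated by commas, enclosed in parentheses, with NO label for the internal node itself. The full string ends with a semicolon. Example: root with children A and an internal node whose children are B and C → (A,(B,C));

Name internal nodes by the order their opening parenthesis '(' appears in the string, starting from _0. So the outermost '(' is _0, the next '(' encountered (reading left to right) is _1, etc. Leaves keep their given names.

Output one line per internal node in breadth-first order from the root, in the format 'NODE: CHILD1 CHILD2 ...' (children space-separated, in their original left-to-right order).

Input: (R,(J,M,X,(Z,F,C,D)),N);
Scanning left-to-right, naming '(' by encounter order:
  pos 0: '(' -> open internal node _0 (depth 1)
  pos 3: '(' -> open internal node _1 (depth 2)
  pos 10: '(' -> open internal node _2 (depth 3)
  pos 18: ')' -> close internal node _2 (now at depth 2)
  pos 19: ')' -> close internal node _1 (now at depth 1)
  pos 22: ')' -> close internal node _0 (now at depth 0)
Total internal nodes: 3
BFS adjacency from root:
  _0: R _1 N
  _1: J M X _2
  _2: Z F C D

Answer: _0: R _1 N
_1: J M X _2
_2: Z F C D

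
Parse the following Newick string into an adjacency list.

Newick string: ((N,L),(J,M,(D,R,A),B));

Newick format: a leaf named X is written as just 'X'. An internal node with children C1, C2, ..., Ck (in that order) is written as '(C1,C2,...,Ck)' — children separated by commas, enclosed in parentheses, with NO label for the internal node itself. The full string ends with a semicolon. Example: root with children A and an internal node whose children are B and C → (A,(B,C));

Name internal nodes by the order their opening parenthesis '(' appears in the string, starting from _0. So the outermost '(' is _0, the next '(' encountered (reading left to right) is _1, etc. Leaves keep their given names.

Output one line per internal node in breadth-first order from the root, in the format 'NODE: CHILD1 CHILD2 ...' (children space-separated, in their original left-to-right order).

Answer: _0: _1 _2
_1: N L
_2: J M _3 B
_3: D R A

Derivation:
Input: ((N,L),(J,M,(D,R,A),B));
Scanning left-to-right, naming '(' by encounter order:
  pos 0: '(' -> open internal node _0 (depth 1)
  pos 1: '(' -> open internal node _1 (depth 2)
  pos 5: ')' -> close internal node _1 (now at depth 1)
  pos 7: '(' -> open internal node _2 (depth 2)
  pos 12: '(' -> open internal node _3 (depth 3)
  pos 18: ')' -> close internal node _3 (now at depth 2)
  pos 21: ')' -> close internal node _2 (now at depth 1)
  pos 22: ')' -> close internal node _0 (now at depth 0)
Total internal nodes: 4
BFS adjacency from root:
  _0: _1 _2
  _1: N L
  _2: J M _3 B
  _3: D R A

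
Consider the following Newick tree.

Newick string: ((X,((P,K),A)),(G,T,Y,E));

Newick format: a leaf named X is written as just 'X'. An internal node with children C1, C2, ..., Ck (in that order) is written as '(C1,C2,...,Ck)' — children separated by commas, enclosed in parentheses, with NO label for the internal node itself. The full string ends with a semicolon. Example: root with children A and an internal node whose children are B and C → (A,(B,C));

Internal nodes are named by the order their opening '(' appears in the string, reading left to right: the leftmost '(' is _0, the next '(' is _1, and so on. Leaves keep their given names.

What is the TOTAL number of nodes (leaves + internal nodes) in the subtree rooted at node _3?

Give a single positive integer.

Newick: ((X,((P,K),A)),(G,T,Y,E));
Locate _3: it is the '(' at position 5 (the 4th '(' reading left to right).
Query: subtree rooted at _3
_3: subtree_size = 1 + 2
  P: subtree_size = 1 + 0
  K: subtree_size = 1 + 0
Total subtree size of _3: 3

Answer: 3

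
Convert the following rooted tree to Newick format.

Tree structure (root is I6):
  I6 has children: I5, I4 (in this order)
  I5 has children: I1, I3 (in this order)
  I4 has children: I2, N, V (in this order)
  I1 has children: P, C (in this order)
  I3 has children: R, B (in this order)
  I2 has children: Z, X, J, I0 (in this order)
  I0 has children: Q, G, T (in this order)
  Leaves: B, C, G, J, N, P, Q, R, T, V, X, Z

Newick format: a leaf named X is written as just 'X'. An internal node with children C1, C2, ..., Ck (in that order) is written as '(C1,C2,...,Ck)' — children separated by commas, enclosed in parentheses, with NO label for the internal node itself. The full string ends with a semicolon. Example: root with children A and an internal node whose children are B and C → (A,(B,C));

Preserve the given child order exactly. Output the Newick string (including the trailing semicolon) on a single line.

Answer: (((P,C),(R,B)),((Z,X,J,(Q,G,T)),N,V));

Derivation:
internal I6 with children ['I5', 'I4']
  internal I5 with children ['I1', 'I3']
    internal I1 with children ['P', 'C']
      leaf 'P' → 'P'
      leaf 'C' → 'C'
    → '(P,C)'
    internal I3 with children ['R', 'B']
      leaf 'R' → 'R'
      leaf 'B' → 'B'
    → '(R,B)'
  → '((P,C),(R,B))'
  internal I4 with children ['I2', 'N', 'V']
    internal I2 with children ['Z', 'X', 'J', 'I0']
      leaf 'Z' → 'Z'
      leaf 'X' → 'X'
      leaf 'J' → 'J'
      internal I0 with children ['Q', 'G', 'T']
        leaf 'Q' → 'Q'
        leaf 'G' → 'G'
        leaf 'T' → 'T'
      → '(Q,G,T)'
    → '(Z,X,J,(Q,G,T))'
    leaf 'N' → 'N'
    leaf 'V' → 'V'
  → '((Z,X,J,(Q,G,T)),N,V)'
→ '(((P,C),(R,B)),((Z,X,J,(Q,G,T)),N,V))'
Final: (((P,C),(R,B)),((Z,X,J,(Q,G,T)),N,V));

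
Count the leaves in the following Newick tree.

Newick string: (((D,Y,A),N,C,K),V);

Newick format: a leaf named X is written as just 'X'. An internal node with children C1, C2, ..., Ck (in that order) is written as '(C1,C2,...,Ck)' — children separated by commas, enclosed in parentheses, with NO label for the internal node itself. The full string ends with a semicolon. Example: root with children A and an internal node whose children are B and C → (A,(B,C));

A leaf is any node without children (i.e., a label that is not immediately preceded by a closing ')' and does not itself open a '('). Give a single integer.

Newick: (((D,Y,A),N,C,K),V);
Scan left-to-right; a leaf is any maximal label run not followed by '(':
  pos 3: leaf 'D' → count = 1
  pos 5: leaf 'Y' → count = 2
  pos 7: leaf 'A' → count = 3
  pos 10: leaf 'N' → count = 4
  pos 12: leaf 'C' → count = 5
  pos 14: leaf 'K' → count = 6
  pos 17: leaf 'V' → count = 7
Total leaves: 7

Answer: 7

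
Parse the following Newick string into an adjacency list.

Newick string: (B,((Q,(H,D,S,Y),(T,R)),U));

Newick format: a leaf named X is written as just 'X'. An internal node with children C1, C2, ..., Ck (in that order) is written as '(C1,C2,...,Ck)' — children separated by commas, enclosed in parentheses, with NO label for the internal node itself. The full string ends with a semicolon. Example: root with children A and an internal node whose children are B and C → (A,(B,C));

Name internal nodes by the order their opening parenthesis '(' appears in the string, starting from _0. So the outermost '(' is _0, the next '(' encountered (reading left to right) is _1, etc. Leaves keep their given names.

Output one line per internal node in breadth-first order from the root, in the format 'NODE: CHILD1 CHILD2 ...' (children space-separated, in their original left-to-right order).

Input: (B,((Q,(H,D,S,Y),(T,R)),U));
Scanning left-to-right, naming '(' by encounter order:
  pos 0: '(' -> open internal node _0 (depth 1)
  pos 3: '(' -> open internal node _1 (depth 2)
  pos 4: '(' -> open internal node _2 (depth 3)
  pos 7: '(' -> open internal node _3 (depth 4)
  pos 15: ')' -> close internal node _3 (now at depth 3)
  pos 17: '(' -> open internal node _4 (depth 4)
  pos 21: ')' -> close internal node _4 (now at depth 3)
  pos 22: ')' -> close internal node _2 (now at depth 2)
  pos 25: ')' -> close internal node _1 (now at depth 1)
  pos 26: ')' -> close internal node _0 (now at depth 0)
Total internal nodes: 5
BFS adjacency from root:
  _0: B _1
  _1: _2 U
  _2: Q _3 _4
  _3: H D S Y
  _4: T R

Answer: _0: B _1
_1: _2 U
_2: Q _3 _4
_3: H D S Y
_4: T R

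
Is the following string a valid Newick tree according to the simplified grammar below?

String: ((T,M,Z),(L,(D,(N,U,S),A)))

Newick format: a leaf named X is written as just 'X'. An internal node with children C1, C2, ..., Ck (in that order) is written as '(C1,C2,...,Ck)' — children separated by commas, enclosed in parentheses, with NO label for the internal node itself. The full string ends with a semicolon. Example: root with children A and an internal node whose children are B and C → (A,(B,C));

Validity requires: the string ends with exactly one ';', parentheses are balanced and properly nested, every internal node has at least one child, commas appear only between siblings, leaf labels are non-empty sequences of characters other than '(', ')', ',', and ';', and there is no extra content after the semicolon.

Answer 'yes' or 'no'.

Answer: no

Derivation:
Input: ((T,M,Z),(L,(D,(N,U,S),A)))
Paren balance: 5 '(' vs 5 ')' OK
Ends with single ';': False
Full parse: FAILS (must end with ;)
Valid: False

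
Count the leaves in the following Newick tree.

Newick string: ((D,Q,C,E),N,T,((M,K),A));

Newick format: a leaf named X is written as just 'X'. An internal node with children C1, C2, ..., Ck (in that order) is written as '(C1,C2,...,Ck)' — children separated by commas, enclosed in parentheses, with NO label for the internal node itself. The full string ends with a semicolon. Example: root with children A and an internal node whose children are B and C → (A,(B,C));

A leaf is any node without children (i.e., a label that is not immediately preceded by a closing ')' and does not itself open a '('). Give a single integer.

Newick: ((D,Q,C,E),N,T,((M,K),A));
Scan left-to-right; a leaf is any maximal label run not followed by '(':
  pos 2: leaf 'D' → count = 1
  pos 4: leaf 'Q' → count = 2
  pos 6: leaf 'C' → count = 3
  pos 8: leaf 'E' → count = 4
  pos 11: leaf 'N' → count = 5
  pos 13: leaf 'T' → count = 6
  pos 17: leaf 'M' → count = 7
  pos 19: leaf 'K' → count = 8
  pos 22: leaf 'A' → count = 9
Total leaves: 9

Answer: 9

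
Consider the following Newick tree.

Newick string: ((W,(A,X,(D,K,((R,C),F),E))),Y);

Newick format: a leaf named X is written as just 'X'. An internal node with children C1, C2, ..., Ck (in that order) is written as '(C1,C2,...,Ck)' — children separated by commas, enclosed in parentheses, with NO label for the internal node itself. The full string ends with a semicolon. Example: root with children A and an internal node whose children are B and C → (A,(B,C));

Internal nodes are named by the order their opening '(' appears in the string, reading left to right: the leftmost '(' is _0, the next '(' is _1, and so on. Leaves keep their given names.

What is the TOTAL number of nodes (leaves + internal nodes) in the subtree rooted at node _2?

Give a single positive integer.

Answer: 12

Derivation:
Newick: ((W,(A,X,(D,K,((R,C),F),E))),Y);
Locate _2: it is the '(' at position 4 (the 3rd '(' reading left to right).
Query: subtree rooted at _2
_2: subtree_size = 1 + 11
  A: subtree_size = 1 + 0
  X: subtree_size = 1 + 0
  _3: subtree_size = 1 + 8
    D: subtree_size = 1 + 0
    K: subtree_size = 1 + 0
    _4: subtree_size = 1 + 4
      _5: subtree_size = 1 + 2
        R: subtree_size = 1 + 0
        C: subtree_size = 1 + 0
      F: subtree_size = 1 + 0
    E: subtree_size = 1 + 0
Total subtree size of _2: 12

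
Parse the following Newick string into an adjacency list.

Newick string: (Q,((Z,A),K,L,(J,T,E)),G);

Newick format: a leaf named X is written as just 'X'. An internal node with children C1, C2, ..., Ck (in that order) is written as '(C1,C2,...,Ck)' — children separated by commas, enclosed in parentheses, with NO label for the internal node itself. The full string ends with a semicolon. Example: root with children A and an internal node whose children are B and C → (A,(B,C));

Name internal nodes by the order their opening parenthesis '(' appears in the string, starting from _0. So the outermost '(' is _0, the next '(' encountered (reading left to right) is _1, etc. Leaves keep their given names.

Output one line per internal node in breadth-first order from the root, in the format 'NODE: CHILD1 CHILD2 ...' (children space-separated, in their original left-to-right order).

Input: (Q,((Z,A),K,L,(J,T,E)),G);
Scanning left-to-right, naming '(' by encounter order:
  pos 0: '(' -> open internal node _0 (depth 1)
  pos 3: '(' -> open internal node _1 (depth 2)
  pos 4: '(' -> open internal node _2 (depth 3)
  pos 8: ')' -> close internal node _2 (now at depth 2)
  pos 14: '(' -> open internal node _3 (depth 3)
  pos 20: ')' -> close internal node _3 (now at depth 2)
  pos 21: ')' -> close internal node _1 (now at depth 1)
  pos 24: ')' -> close internal node _0 (now at depth 0)
Total internal nodes: 4
BFS adjacency from root:
  _0: Q _1 G
  _1: _2 K L _3
  _2: Z A
  _3: J T E

Answer: _0: Q _1 G
_1: _2 K L _3
_2: Z A
_3: J T E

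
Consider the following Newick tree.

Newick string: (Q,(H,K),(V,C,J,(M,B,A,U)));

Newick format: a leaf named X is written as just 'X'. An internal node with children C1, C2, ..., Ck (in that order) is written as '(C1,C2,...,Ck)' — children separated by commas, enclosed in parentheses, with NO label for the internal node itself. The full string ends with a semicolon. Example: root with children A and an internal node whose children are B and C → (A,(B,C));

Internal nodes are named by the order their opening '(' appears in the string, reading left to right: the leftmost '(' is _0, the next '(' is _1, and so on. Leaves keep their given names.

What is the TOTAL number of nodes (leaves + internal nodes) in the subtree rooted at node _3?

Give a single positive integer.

Answer: 5

Derivation:
Newick: (Q,(H,K),(V,C,J,(M,B,A,U)));
Locate _3: it is the '(' at position 16 (the 4th '(' reading left to right).
Query: subtree rooted at _3
_3: subtree_size = 1 + 4
  M: subtree_size = 1 + 0
  B: subtree_size = 1 + 0
  A: subtree_size = 1 + 0
  U: subtree_size = 1 + 0
Total subtree size of _3: 5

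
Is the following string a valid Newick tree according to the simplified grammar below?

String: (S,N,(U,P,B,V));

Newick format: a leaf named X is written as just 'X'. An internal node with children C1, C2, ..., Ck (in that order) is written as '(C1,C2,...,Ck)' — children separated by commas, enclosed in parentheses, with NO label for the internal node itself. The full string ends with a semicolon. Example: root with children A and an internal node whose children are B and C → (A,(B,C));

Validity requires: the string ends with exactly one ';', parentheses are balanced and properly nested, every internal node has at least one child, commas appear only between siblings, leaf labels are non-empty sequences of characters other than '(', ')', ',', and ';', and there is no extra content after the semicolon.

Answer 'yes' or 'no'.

Input: (S,N,(U,P,B,V));
Paren balance: 2 '(' vs 2 ')' OK
Ends with single ';': True
Full parse: OK
Valid: True

Answer: yes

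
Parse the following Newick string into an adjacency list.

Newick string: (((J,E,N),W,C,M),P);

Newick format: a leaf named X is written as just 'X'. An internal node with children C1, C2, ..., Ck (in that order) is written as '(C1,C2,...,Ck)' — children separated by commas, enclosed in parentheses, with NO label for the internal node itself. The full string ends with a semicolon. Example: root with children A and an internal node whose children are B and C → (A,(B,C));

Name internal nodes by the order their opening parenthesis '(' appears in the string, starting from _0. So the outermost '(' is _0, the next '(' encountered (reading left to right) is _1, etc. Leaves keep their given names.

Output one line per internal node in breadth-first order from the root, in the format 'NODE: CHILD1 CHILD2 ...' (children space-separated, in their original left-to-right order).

Answer: _0: _1 P
_1: _2 W C M
_2: J E N

Derivation:
Input: (((J,E,N),W,C,M),P);
Scanning left-to-right, naming '(' by encounter order:
  pos 0: '(' -> open internal node _0 (depth 1)
  pos 1: '(' -> open internal node _1 (depth 2)
  pos 2: '(' -> open internal node _2 (depth 3)
  pos 8: ')' -> close internal node _2 (now at depth 2)
  pos 15: ')' -> close internal node _1 (now at depth 1)
  pos 18: ')' -> close internal node _0 (now at depth 0)
Total internal nodes: 3
BFS adjacency from root:
  _0: _1 P
  _1: _2 W C M
  _2: J E N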